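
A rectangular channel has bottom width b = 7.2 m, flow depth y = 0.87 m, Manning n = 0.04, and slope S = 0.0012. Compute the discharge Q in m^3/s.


For a rectangular channel, the cross-sectional area A = b * y = 7.2 * 0.87 = 6.26 m^2.
The wetted perimeter P = b + 2y = 7.2 + 2*0.87 = 8.94 m.
Hydraulic radius R = A/P = 6.26/8.94 = 0.7007 m.
Velocity V = (1/n)*R^(2/3)*S^(1/2) = (1/0.04)*0.7007^(2/3)*0.0012^(1/2) = 0.6832 m/s.
Discharge Q = A * V = 6.26 * 0.6832 = 4.279 m^3/s.

4.279


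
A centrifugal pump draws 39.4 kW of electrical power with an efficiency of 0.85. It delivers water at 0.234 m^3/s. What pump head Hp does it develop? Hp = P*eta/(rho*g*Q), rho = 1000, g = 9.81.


Pump head formula: Hp = P * eta / (rho * g * Q).
Numerator: P * eta = 39.4 * 1000 * 0.85 = 33490.0 W.
Denominator: rho * g * Q = 1000 * 9.81 * 0.234 = 2295.54.
Hp = 33490.0 / 2295.54 = 14.59 m.

14.59


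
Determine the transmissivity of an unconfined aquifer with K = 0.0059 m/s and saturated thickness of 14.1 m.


Transmissivity is defined as T = K * h.
T = 0.0059 * 14.1
  = 0.0832 m^2/s.

0.0832


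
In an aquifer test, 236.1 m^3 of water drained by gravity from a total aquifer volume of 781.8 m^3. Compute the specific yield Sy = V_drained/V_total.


Specific yield Sy = Volume drained / Total volume.
Sy = 236.1 / 781.8
   = 0.302.

0.302


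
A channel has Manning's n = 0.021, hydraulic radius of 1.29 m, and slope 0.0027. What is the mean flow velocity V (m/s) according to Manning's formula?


Manning's equation gives V = (1/n) * R^(2/3) * S^(1/2).
First, compute R^(2/3) = 1.29^(2/3) = 1.185.
Next, S^(1/2) = 0.0027^(1/2) = 0.051962.
Then 1/n = 1/0.021 = 47.62.
V = 47.62 * 1.185 * 0.051962 = 2.9322 m/s.

2.9322


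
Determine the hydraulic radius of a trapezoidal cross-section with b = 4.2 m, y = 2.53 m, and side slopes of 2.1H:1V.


For a trapezoidal section with side slope z:
A = (b + z*y)*y = (4.2 + 2.1*2.53)*2.53 = 24.068 m^2.
P = b + 2*y*sqrt(1 + z^2) = 4.2 + 2*2.53*sqrt(1 + 2.1^2) = 15.969 m.
R = A/P = 24.068 / 15.969 = 1.5071 m.

1.5071


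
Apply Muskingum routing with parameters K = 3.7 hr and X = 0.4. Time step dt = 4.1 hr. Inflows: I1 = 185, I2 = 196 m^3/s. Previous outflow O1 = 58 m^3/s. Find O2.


Muskingum coefficients:
denom = 2*K*(1-X) + dt = 2*3.7*(1-0.4) + 4.1 = 8.54.
C0 = (dt - 2*K*X)/denom = (4.1 - 2*3.7*0.4)/8.54 = 0.1335.
C1 = (dt + 2*K*X)/denom = (4.1 + 2*3.7*0.4)/8.54 = 0.8267.
C2 = (2*K*(1-X) - dt)/denom = 0.0398.
O2 = C0*I2 + C1*I1 + C2*O1
   = 0.1335*196 + 0.8267*185 + 0.0398*58
   = 181.41 m^3/s.

181.41


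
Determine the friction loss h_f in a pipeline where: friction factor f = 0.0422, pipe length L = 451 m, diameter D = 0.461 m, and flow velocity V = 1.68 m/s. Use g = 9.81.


Darcy-Weisbach equation: h_f = f * (L/D) * V^2/(2g).
f * L/D = 0.0422 * 451/0.461 = 41.2846.
V^2/(2g) = 1.68^2 / (2*9.81) = 2.8224 / 19.62 = 0.1439 m.
h_f = 41.2846 * 0.1439 = 5.939 m.

5.939


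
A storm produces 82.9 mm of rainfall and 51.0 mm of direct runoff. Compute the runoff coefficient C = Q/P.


The runoff coefficient C = runoff depth / rainfall depth.
C = 51.0 / 82.9
  = 0.6152.

0.6152


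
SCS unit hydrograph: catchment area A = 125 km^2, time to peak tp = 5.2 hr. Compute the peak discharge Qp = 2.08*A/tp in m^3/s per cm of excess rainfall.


SCS formula: Qp = 2.08 * A / tp.
Qp = 2.08 * 125 / 5.2
   = 260.0 / 5.2
   = 50.0 m^3/s per cm.

50.0


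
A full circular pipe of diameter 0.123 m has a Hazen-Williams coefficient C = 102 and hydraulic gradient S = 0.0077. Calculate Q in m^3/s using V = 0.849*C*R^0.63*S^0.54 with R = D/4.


For a full circular pipe, R = D/4 = 0.123/4 = 0.0307 m.
V = 0.849 * 102 * 0.0307^0.63 * 0.0077^0.54
  = 0.849 * 102 * 0.111517 * 0.072228
  = 0.6975 m/s.
Pipe area A = pi*D^2/4 = pi*0.123^2/4 = 0.0119 m^2.
Q = A * V = 0.0119 * 0.6975 = 0.0083 m^3/s.

0.0083


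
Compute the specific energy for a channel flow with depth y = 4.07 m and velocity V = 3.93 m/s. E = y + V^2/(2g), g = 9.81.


Specific energy E = y + V^2/(2g).
Velocity head = V^2/(2g) = 3.93^2 / (2*9.81) = 15.4449 / 19.62 = 0.7872 m.
E = 4.07 + 0.7872 = 4.8572 m.

4.8572


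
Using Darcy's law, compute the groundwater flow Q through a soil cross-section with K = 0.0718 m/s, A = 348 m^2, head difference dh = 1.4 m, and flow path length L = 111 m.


Darcy's law: Q = K * A * i, where i = dh/L.
Hydraulic gradient i = 1.4 / 111 = 0.012613.
Q = 0.0718 * 348 * 0.012613
  = 0.3151 m^3/s.

0.3151


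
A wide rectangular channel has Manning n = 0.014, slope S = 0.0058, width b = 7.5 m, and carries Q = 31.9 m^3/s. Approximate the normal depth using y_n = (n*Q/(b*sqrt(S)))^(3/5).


We use the wide-channel approximation y_n = (n*Q/(b*sqrt(S)))^(3/5).
sqrt(S) = sqrt(0.0058) = 0.076158.
Numerator: n*Q = 0.014 * 31.9 = 0.4466.
Denominator: b*sqrt(S) = 7.5 * 0.076158 = 0.571185.
arg = 0.7819.
y_n = 0.7819^(3/5) = 0.8628 m.

0.8628


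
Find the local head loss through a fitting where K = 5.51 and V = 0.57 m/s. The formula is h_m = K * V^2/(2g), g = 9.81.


Minor loss formula: h_m = K * V^2/(2g).
V^2 = 0.57^2 = 0.3249.
V^2/(2g) = 0.3249 / 19.62 = 0.0166 m.
h_m = 5.51 * 0.0166 = 0.0912 m.

0.0912


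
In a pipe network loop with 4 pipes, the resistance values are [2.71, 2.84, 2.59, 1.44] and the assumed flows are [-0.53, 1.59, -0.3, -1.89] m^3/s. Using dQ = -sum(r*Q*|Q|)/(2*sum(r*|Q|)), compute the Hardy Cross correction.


Numerator terms (r*Q*|Q|): 2.71*-0.53*|-0.53| = -0.7612; 2.84*1.59*|1.59| = 7.1798; 2.59*-0.3*|-0.3| = -0.2331; 1.44*-1.89*|-1.89| = -5.1438.
Sum of numerator = 1.0416.
Denominator terms (r*|Q|): 2.71*|-0.53| = 1.4363; 2.84*|1.59| = 4.5156; 2.59*|-0.3| = 0.777; 1.44*|-1.89| = 2.7216.
2 * sum of denominator = 2 * 9.4505 = 18.901.
dQ = -1.0416 / 18.901 = -0.0551 m^3/s.

-0.0551


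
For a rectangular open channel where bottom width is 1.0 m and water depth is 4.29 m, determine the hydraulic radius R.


For a rectangular section:
Flow area A = b * y = 1.0 * 4.29 = 4.29 m^2.
Wetted perimeter P = b + 2y = 1.0 + 2*4.29 = 9.58 m.
Hydraulic radius R = A/P = 4.29 / 9.58 = 0.4478 m.

0.4478


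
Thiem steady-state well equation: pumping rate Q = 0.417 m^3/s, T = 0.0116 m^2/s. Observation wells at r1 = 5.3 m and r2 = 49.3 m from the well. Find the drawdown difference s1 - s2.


Thiem equation: s1 - s2 = Q/(2*pi*T) * ln(r2/r1).
ln(r2/r1) = ln(49.3/5.3) = 2.2302.
Q/(2*pi*T) = 0.417 / (2*pi*0.0116) = 0.417 / 0.0729 = 5.7213.
s1 - s2 = 5.7213 * 2.2302 = 12.7598 m.

12.7598


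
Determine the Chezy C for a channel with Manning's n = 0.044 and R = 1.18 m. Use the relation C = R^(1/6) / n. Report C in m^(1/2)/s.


The Chezy coefficient relates to Manning's n through C = R^(1/6) / n.
R^(1/6) = 1.18^(1/6) = 1.02797.
C = 1.02797 / 0.044 = 23.36 m^(1/2)/s.

23.36


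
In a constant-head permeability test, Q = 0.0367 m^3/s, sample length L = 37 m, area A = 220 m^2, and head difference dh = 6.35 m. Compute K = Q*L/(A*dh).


From K = Q*L / (A*dh):
Numerator: Q*L = 0.0367 * 37 = 1.3579.
Denominator: A*dh = 220 * 6.35 = 1397.0.
K = 1.3579 / 1397.0 = 0.000972 m/s.

0.000972


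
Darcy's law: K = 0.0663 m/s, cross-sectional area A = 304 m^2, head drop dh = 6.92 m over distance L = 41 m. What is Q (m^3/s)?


Darcy's law: Q = K * A * i, where i = dh/L.
Hydraulic gradient i = 6.92 / 41 = 0.16878.
Q = 0.0663 * 304 * 0.16878
  = 3.4018 m^3/s.

3.4018


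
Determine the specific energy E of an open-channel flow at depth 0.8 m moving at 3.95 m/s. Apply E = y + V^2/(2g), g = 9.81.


Specific energy E = y + V^2/(2g).
Velocity head = V^2/(2g) = 3.95^2 / (2*9.81) = 15.6025 / 19.62 = 0.7952 m.
E = 0.8 + 0.7952 = 1.5952 m.

1.5952


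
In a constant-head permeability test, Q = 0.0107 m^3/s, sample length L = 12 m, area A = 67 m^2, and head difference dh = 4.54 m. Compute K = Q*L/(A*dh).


From K = Q*L / (A*dh):
Numerator: Q*L = 0.0107 * 12 = 0.1284.
Denominator: A*dh = 67 * 4.54 = 304.18.
K = 0.1284 / 304.18 = 0.000422 m/s.

0.000422


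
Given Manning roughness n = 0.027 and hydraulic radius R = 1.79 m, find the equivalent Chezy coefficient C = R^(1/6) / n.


The Chezy coefficient relates to Manning's n through C = R^(1/6) / n.
R^(1/6) = 1.79^(1/6) = 1.1019.
C = 1.1019 / 0.027 = 40.81 m^(1/2)/s.

40.81


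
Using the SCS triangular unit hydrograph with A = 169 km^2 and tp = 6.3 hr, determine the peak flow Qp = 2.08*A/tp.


SCS formula: Qp = 2.08 * A / tp.
Qp = 2.08 * 169 / 6.3
   = 351.52 / 6.3
   = 55.8 m^3/s per cm.

55.8


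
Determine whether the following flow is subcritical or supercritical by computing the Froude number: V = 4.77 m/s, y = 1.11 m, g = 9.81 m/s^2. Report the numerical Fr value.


The Froude number is defined as Fr = V / sqrt(g*y).
g*y = 9.81 * 1.11 = 10.8891.
sqrt(g*y) = sqrt(10.8891) = 3.2999.
Fr = 4.77 / 3.2999 = 1.4455.
Since Fr > 1, the flow is supercritical.

1.4455


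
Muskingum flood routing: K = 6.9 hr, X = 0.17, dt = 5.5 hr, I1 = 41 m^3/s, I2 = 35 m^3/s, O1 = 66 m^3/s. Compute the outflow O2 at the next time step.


Muskingum coefficients:
denom = 2*K*(1-X) + dt = 2*6.9*(1-0.17) + 5.5 = 16.954.
C0 = (dt - 2*K*X)/denom = (5.5 - 2*6.9*0.17)/16.954 = 0.186.
C1 = (dt + 2*K*X)/denom = (5.5 + 2*6.9*0.17)/16.954 = 0.4628.
C2 = (2*K*(1-X) - dt)/denom = 0.3512.
O2 = C0*I2 + C1*I1 + C2*O1
   = 0.186*35 + 0.4628*41 + 0.3512*66
   = 48.66 m^3/s.

48.66


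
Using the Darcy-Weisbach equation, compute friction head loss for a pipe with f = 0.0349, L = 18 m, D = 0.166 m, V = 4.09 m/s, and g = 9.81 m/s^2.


Darcy-Weisbach equation: h_f = f * (L/D) * V^2/(2g).
f * L/D = 0.0349 * 18/0.166 = 3.7843.
V^2/(2g) = 4.09^2 / (2*9.81) = 16.7281 / 19.62 = 0.8526 m.
h_f = 3.7843 * 0.8526 = 3.227 m.

3.227


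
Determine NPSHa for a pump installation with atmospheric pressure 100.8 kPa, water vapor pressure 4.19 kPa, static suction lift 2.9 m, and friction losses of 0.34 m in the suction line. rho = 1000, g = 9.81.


NPSHa = p_atm/(rho*g) - z_s - hf_s - p_vap/(rho*g).
p_atm/(rho*g) = 100.8*1000 / (1000*9.81) = 10.275 m.
p_vap/(rho*g) = 4.19*1000 / (1000*9.81) = 0.427 m.
NPSHa = 10.275 - 2.9 - 0.34 - 0.427
      = 6.61 m.

6.61


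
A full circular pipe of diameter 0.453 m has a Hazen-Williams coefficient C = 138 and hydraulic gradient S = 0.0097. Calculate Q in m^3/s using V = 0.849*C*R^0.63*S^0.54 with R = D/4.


For a full circular pipe, R = D/4 = 0.453/4 = 0.1133 m.
V = 0.849 * 138 * 0.1133^0.63 * 0.0097^0.54
  = 0.849 * 138 * 0.253539 * 0.081819
  = 2.4305 m/s.
Pipe area A = pi*D^2/4 = pi*0.453^2/4 = 0.1612 m^2.
Q = A * V = 0.1612 * 2.4305 = 0.3917 m^3/s.

0.3917


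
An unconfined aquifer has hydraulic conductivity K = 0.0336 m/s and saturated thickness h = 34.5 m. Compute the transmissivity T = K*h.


Transmissivity is defined as T = K * h.
T = 0.0336 * 34.5
  = 1.1592 m^2/s.

1.1592


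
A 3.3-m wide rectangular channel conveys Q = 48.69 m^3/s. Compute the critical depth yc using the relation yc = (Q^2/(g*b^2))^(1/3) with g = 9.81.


Using yc = (Q^2 / (g * b^2))^(1/3):
Q^2 = 48.69^2 = 2370.72.
g * b^2 = 9.81 * 3.3^2 = 9.81 * 10.89 = 106.83.
Q^2 / (g*b^2) = 2370.72 / 106.83 = 22.1915.
yc = 22.1915^(1/3) = 2.8101 m.

2.8101


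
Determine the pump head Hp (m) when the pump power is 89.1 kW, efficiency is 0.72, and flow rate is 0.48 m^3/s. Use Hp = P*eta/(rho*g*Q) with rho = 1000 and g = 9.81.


Pump head formula: Hp = P * eta / (rho * g * Q).
Numerator: P * eta = 89.1 * 1000 * 0.72 = 64152.0 W.
Denominator: rho * g * Q = 1000 * 9.81 * 0.48 = 4708.8.
Hp = 64152.0 / 4708.8 = 13.62 m.

13.62


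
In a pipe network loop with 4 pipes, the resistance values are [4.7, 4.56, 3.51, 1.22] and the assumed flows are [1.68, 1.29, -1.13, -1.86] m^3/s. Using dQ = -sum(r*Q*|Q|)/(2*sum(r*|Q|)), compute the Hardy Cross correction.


Numerator terms (r*Q*|Q|): 4.7*1.68*|1.68| = 13.2653; 4.56*1.29*|1.29| = 7.5883; 3.51*-1.13*|-1.13| = -4.4819; 1.22*-1.86*|-1.86| = -4.2207.
Sum of numerator = 12.1509.
Denominator terms (r*|Q|): 4.7*|1.68| = 7.896; 4.56*|1.29| = 5.8824; 3.51*|-1.13| = 3.9663; 1.22*|-1.86| = 2.2692.
2 * sum of denominator = 2 * 20.0139 = 40.0278.
dQ = -12.1509 / 40.0278 = -0.3036 m^3/s.

-0.3036


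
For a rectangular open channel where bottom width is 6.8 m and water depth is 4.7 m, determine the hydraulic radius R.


For a rectangular section:
Flow area A = b * y = 6.8 * 4.7 = 31.96 m^2.
Wetted perimeter P = b + 2y = 6.8 + 2*4.7 = 16.2 m.
Hydraulic radius R = A/P = 31.96 / 16.2 = 1.9728 m.

1.9728


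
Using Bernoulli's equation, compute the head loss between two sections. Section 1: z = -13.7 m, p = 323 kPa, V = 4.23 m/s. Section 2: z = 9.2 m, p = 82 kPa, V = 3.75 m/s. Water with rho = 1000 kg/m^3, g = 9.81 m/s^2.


Total head at each section: H = z + p/(rho*g) + V^2/(2g).
H1 = -13.7 + 323*1000/(1000*9.81) + 4.23^2/(2*9.81)
   = -13.7 + 32.926 + 0.912
   = 20.138 m.
H2 = 9.2 + 82*1000/(1000*9.81) + 3.75^2/(2*9.81)
   = 9.2 + 8.359 + 0.7167
   = 18.276 m.
h_L = H1 - H2 = 20.138 - 18.276 = 1.862 m.

1.862


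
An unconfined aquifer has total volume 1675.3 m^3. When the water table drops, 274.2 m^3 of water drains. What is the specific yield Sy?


Specific yield Sy = Volume drained / Total volume.
Sy = 274.2 / 1675.3
   = 0.1637.

0.1637


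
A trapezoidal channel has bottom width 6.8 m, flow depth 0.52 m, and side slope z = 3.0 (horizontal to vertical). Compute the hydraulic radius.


For a trapezoidal section with side slope z:
A = (b + z*y)*y = (6.8 + 3.0*0.52)*0.52 = 4.347 m^2.
P = b + 2*y*sqrt(1 + z^2) = 6.8 + 2*0.52*sqrt(1 + 3.0^2) = 10.089 m.
R = A/P = 4.347 / 10.089 = 0.4309 m.

0.4309


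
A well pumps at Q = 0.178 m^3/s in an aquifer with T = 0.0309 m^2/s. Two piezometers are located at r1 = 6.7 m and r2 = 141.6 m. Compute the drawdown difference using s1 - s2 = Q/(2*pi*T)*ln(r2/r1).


Thiem equation: s1 - s2 = Q/(2*pi*T) * ln(r2/r1).
ln(r2/r1) = ln(141.6/6.7) = 3.0509.
Q/(2*pi*T) = 0.178 / (2*pi*0.0309) = 0.178 / 0.1942 = 0.9168.
s1 - s2 = 0.9168 * 3.0509 = 2.7971 m.

2.7971


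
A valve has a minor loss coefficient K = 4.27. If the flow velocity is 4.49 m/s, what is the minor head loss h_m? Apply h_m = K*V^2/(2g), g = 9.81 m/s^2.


Minor loss formula: h_m = K * V^2/(2g).
V^2 = 4.49^2 = 20.1601.
V^2/(2g) = 20.1601 / 19.62 = 1.0275 m.
h_m = 4.27 * 1.0275 = 4.3875 m.

4.3875


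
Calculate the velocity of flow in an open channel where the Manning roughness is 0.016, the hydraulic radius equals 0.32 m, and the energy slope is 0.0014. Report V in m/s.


Manning's equation gives V = (1/n) * R^(2/3) * S^(1/2).
First, compute R^(2/3) = 0.32^(2/3) = 0.4678.
Next, S^(1/2) = 0.0014^(1/2) = 0.037417.
Then 1/n = 1/0.016 = 62.5.
V = 62.5 * 0.4678 * 0.037417 = 1.0941 m/s.

1.0941


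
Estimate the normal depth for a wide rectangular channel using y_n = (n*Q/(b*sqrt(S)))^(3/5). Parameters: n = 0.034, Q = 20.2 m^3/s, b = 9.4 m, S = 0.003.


We use the wide-channel approximation y_n = (n*Q/(b*sqrt(S)))^(3/5).
sqrt(S) = sqrt(0.003) = 0.054772.
Numerator: n*Q = 0.034 * 20.2 = 0.6868.
Denominator: b*sqrt(S) = 9.4 * 0.054772 = 0.514857.
arg = 1.334.
y_n = 1.334^(3/5) = 1.1887 m.

1.1887


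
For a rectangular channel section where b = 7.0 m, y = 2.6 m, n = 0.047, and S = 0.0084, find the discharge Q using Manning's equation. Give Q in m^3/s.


For a rectangular channel, the cross-sectional area A = b * y = 7.0 * 2.6 = 18.2 m^2.
The wetted perimeter P = b + 2y = 7.0 + 2*2.6 = 12.2 m.
Hydraulic radius R = A/P = 18.2/12.2 = 1.4918 m.
Velocity V = (1/n)*R^(2/3)*S^(1/2) = (1/0.047)*1.4918^(2/3)*0.0084^(1/2) = 2.5459 m/s.
Discharge Q = A * V = 18.2 * 2.5459 = 46.336 m^3/s.

46.336


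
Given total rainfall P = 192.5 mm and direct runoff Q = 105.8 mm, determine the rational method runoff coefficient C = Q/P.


The runoff coefficient C = runoff depth / rainfall depth.
C = 105.8 / 192.5
  = 0.5496.

0.5496


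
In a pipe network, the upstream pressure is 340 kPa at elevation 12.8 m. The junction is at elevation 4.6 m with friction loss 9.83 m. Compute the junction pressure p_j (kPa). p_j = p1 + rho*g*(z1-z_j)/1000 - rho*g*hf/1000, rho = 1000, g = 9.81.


Junction pressure: p_j = p1 + rho*g*(z1 - z_j)/1000 - rho*g*hf/1000.
Elevation term = 1000*9.81*(12.8 - 4.6)/1000 = 80.442 kPa.
Friction term = 1000*9.81*9.83/1000 = 96.432 kPa.
p_j = 340 + 80.442 - 96.432 = 324.01 kPa.

324.01


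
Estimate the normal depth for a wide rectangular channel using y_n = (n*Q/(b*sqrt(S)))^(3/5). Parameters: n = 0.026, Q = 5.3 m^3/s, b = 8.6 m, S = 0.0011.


We use the wide-channel approximation y_n = (n*Q/(b*sqrt(S)))^(3/5).
sqrt(S) = sqrt(0.0011) = 0.033166.
Numerator: n*Q = 0.026 * 5.3 = 0.1378.
Denominator: b*sqrt(S) = 8.6 * 0.033166 = 0.285228.
arg = 0.4831.
y_n = 0.4831^(3/5) = 0.6463 m.

0.6463


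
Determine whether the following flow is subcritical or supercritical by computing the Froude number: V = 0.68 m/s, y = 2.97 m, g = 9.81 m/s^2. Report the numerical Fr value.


The Froude number is defined as Fr = V / sqrt(g*y).
g*y = 9.81 * 2.97 = 29.1357.
sqrt(g*y) = sqrt(29.1357) = 5.3977.
Fr = 0.68 / 5.3977 = 0.126.
Since Fr < 1, the flow is subcritical.

0.126


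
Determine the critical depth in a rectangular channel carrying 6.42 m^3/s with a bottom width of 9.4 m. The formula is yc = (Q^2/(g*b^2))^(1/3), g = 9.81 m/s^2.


Using yc = (Q^2 / (g * b^2))^(1/3):
Q^2 = 6.42^2 = 41.22.
g * b^2 = 9.81 * 9.4^2 = 9.81 * 88.36 = 866.81.
Q^2 / (g*b^2) = 41.22 / 866.81 = 0.0476.
yc = 0.0476^(1/3) = 0.3623 m.

0.3623


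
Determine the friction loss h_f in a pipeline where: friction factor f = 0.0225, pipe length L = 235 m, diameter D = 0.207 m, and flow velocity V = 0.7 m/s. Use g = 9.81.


Darcy-Weisbach equation: h_f = f * (L/D) * V^2/(2g).
f * L/D = 0.0225 * 235/0.207 = 25.5435.
V^2/(2g) = 0.7^2 / (2*9.81) = 0.49 / 19.62 = 0.025 m.
h_f = 25.5435 * 0.025 = 0.638 m.

0.638


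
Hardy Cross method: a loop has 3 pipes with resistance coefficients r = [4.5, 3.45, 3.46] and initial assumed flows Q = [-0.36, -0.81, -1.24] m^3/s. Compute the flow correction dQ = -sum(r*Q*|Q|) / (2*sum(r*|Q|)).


Numerator terms (r*Q*|Q|): 4.5*-0.36*|-0.36| = -0.5832; 3.45*-0.81*|-0.81| = -2.2635; 3.46*-1.24*|-1.24| = -5.3201.
Sum of numerator = -8.1668.
Denominator terms (r*|Q|): 4.5*|-0.36| = 1.62; 3.45*|-0.81| = 2.7945; 3.46*|-1.24| = 4.2904.
2 * sum of denominator = 2 * 8.7049 = 17.4098.
dQ = --8.1668 / 17.4098 = 0.4691 m^3/s.

0.4691


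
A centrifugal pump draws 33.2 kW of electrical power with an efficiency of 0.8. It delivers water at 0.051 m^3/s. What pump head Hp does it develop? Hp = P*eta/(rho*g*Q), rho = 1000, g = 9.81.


Pump head formula: Hp = P * eta / (rho * g * Q).
Numerator: P * eta = 33.2 * 1000 * 0.8 = 26560.0 W.
Denominator: rho * g * Q = 1000 * 9.81 * 0.051 = 500.31.
Hp = 26560.0 / 500.31 = 53.09 m.

53.09


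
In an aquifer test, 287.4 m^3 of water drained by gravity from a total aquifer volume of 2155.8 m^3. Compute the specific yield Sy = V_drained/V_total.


Specific yield Sy = Volume drained / Total volume.
Sy = 287.4 / 2155.8
   = 0.1333.

0.1333


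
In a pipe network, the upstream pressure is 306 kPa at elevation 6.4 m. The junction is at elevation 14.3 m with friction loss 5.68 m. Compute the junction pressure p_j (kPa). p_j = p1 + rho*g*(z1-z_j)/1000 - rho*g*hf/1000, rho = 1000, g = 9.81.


Junction pressure: p_j = p1 + rho*g*(z1 - z_j)/1000 - rho*g*hf/1000.
Elevation term = 1000*9.81*(6.4 - 14.3)/1000 = -77.499 kPa.
Friction term = 1000*9.81*5.68/1000 = 55.721 kPa.
p_j = 306 + -77.499 - 55.721 = 172.78 kPa.

172.78


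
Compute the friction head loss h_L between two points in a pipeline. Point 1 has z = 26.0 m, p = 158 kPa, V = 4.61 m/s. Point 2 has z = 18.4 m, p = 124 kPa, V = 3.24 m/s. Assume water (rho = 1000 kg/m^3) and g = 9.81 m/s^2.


Total head at each section: H = z + p/(rho*g) + V^2/(2g).
H1 = 26.0 + 158*1000/(1000*9.81) + 4.61^2/(2*9.81)
   = 26.0 + 16.106 + 1.0832
   = 43.189 m.
H2 = 18.4 + 124*1000/(1000*9.81) + 3.24^2/(2*9.81)
   = 18.4 + 12.64 + 0.535
   = 31.575 m.
h_L = H1 - H2 = 43.189 - 31.575 = 11.614 m.

11.614


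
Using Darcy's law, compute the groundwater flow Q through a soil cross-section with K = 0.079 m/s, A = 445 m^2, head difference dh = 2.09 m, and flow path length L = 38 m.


Darcy's law: Q = K * A * i, where i = dh/L.
Hydraulic gradient i = 2.09 / 38 = 0.055.
Q = 0.079 * 445 * 0.055
  = 1.9335 m^3/s.

1.9335


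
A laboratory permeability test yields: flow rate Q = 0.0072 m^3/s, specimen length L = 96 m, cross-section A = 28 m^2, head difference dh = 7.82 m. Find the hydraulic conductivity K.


From K = Q*L / (A*dh):
Numerator: Q*L = 0.0072 * 96 = 0.6912.
Denominator: A*dh = 28 * 7.82 = 218.96.
K = 0.6912 / 218.96 = 0.003157 m/s.

0.003157


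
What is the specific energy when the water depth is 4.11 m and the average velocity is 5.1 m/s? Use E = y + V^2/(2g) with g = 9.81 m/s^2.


Specific energy E = y + V^2/(2g).
Velocity head = V^2/(2g) = 5.1^2 / (2*9.81) = 26.01 / 19.62 = 1.3257 m.
E = 4.11 + 1.3257 = 5.4357 m.

5.4357


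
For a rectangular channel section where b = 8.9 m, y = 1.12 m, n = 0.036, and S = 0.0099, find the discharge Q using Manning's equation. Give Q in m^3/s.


For a rectangular channel, the cross-sectional area A = b * y = 8.9 * 1.12 = 9.97 m^2.
The wetted perimeter P = b + 2y = 8.9 + 2*1.12 = 11.14 m.
Hydraulic radius R = A/P = 9.97/11.14 = 0.8948 m.
Velocity V = (1/n)*R^(2/3)*S^(1/2) = (1/0.036)*0.8948^(2/3)*0.0099^(1/2) = 2.5664 m/s.
Discharge Q = A * V = 9.97 * 2.5664 = 25.582 m^3/s.

25.582


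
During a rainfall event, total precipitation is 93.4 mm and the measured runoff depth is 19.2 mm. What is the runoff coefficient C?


The runoff coefficient C = runoff depth / rainfall depth.
C = 19.2 / 93.4
  = 0.2056.

0.2056


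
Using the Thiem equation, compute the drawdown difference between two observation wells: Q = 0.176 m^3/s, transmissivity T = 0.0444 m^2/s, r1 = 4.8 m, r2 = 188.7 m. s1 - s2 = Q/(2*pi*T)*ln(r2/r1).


Thiem equation: s1 - s2 = Q/(2*pi*T) * ln(r2/r1).
ln(r2/r1) = ln(188.7/4.8) = 3.6715.
Q/(2*pi*T) = 0.176 / (2*pi*0.0444) = 0.176 / 0.279 = 0.6309.
s1 - s2 = 0.6309 * 3.6715 = 2.3163 m.

2.3163


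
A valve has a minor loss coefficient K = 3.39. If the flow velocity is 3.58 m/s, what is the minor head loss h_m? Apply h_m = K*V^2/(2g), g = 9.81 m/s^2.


Minor loss formula: h_m = K * V^2/(2g).
V^2 = 3.58^2 = 12.8164.
V^2/(2g) = 12.8164 / 19.62 = 0.6532 m.
h_m = 3.39 * 0.6532 = 2.2145 m.

2.2145


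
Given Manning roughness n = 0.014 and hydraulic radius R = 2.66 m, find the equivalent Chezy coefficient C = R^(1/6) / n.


The Chezy coefficient relates to Manning's n through C = R^(1/6) / n.
R^(1/6) = 2.66^(1/6) = 1.177101.
C = 1.177101 / 0.014 = 84.08 m^(1/2)/s.

84.08


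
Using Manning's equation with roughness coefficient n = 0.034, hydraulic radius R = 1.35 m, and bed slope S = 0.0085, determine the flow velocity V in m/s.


Manning's equation gives V = (1/n) * R^(2/3) * S^(1/2).
First, compute R^(2/3) = 1.35^(2/3) = 1.2215.
Next, S^(1/2) = 0.0085^(1/2) = 0.092195.
Then 1/n = 1/0.034 = 29.41.
V = 29.41 * 1.2215 * 0.092195 = 3.3122 m/s.

3.3122


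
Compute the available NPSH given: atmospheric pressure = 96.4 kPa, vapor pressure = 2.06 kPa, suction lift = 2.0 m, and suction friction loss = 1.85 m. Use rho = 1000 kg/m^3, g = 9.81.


NPSHa = p_atm/(rho*g) - z_s - hf_s - p_vap/(rho*g).
p_atm/(rho*g) = 96.4*1000 / (1000*9.81) = 9.827 m.
p_vap/(rho*g) = 2.06*1000 / (1000*9.81) = 0.21 m.
NPSHa = 9.827 - 2.0 - 1.85 - 0.21
      = 5.77 m.

5.77


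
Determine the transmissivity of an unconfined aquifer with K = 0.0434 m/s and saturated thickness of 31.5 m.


Transmissivity is defined as T = K * h.
T = 0.0434 * 31.5
  = 1.3671 m^2/s.

1.3671


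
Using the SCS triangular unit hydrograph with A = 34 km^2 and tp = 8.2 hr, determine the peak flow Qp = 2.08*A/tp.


SCS formula: Qp = 2.08 * A / tp.
Qp = 2.08 * 34 / 8.2
   = 70.72 / 8.2
   = 8.62 m^3/s per cm.

8.62


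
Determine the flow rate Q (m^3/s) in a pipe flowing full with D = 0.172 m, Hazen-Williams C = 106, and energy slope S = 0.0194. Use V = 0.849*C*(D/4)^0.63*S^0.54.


For a full circular pipe, R = D/4 = 0.172/4 = 0.043 m.
V = 0.849 * 106 * 0.043^0.63 * 0.0194^0.54
  = 0.849 * 106 * 0.137748 * 0.118963
  = 1.4747 m/s.
Pipe area A = pi*D^2/4 = pi*0.172^2/4 = 0.0232 m^2.
Q = A * V = 0.0232 * 1.4747 = 0.0343 m^3/s.

0.0343


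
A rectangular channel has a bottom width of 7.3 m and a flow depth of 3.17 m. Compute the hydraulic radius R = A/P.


For a rectangular section:
Flow area A = b * y = 7.3 * 3.17 = 23.14 m^2.
Wetted perimeter P = b + 2y = 7.3 + 2*3.17 = 13.64 m.
Hydraulic radius R = A/P = 23.14 / 13.64 = 1.6966 m.

1.6966


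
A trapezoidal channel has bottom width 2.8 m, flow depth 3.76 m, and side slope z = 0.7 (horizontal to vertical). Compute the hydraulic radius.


For a trapezoidal section with side slope z:
A = (b + z*y)*y = (2.8 + 0.7*3.76)*3.76 = 20.424 m^2.
P = b + 2*y*sqrt(1 + z^2) = 2.8 + 2*3.76*sqrt(1 + 0.7^2) = 11.979 m.
R = A/P = 20.424 / 11.979 = 1.705 m.

1.705


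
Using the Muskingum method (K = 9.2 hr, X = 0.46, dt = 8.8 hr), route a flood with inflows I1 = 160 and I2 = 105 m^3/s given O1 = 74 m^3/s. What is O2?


Muskingum coefficients:
denom = 2*K*(1-X) + dt = 2*9.2*(1-0.46) + 8.8 = 18.736.
C0 = (dt - 2*K*X)/denom = (8.8 - 2*9.2*0.46)/18.736 = 0.0179.
C1 = (dt + 2*K*X)/denom = (8.8 + 2*9.2*0.46)/18.736 = 0.9214.
C2 = (2*K*(1-X) - dt)/denom = 0.0606.
O2 = C0*I2 + C1*I1 + C2*O1
   = 0.0179*105 + 0.9214*160 + 0.0606*74
   = 153.8 m^3/s.

153.8


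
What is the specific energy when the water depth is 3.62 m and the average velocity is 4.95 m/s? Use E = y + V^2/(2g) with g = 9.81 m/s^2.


Specific energy E = y + V^2/(2g).
Velocity head = V^2/(2g) = 4.95^2 / (2*9.81) = 24.5025 / 19.62 = 1.2489 m.
E = 3.62 + 1.2489 = 4.8689 m.

4.8689


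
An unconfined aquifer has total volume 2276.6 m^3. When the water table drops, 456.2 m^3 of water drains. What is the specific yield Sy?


Specific yield Sy = Volume drained / Total volume.
Sy = 456.2 / 2276.6
   = 0.2004.

0.2004


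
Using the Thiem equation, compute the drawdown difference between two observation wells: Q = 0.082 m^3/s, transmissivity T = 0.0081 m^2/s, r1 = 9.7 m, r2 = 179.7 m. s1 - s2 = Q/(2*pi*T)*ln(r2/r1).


Thiem equation: s1 - s2 = Q/(2*pi*T) * ln(r2/r1).
ln(r2/r1) = ln(179.7/9.7) = 2.9192.
Q/(2*pi*T) = 0.082 / (2*pi*0.0081) = 0.082 / 0.0509 = 1.6112.
s1 - s2 = 1.6112 * 2.9192 = 4.7033 m.

4.7033


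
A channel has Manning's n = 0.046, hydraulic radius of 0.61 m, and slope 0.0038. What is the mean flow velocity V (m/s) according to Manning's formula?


Manning's equation gives V = (1/n) * R^(2/3) * S^(1/2).
First, compute R^(2/3) = 0.61^(2/3) = 0.7193.
Next, S^(1/2) = 0.0038^(1/2) = 0.061644.
Then 1/n = 1/0.046 = 21.74.
V = 21.74 * 0.7193 * 0.061644 = 0.9639 m/s.

0.9639


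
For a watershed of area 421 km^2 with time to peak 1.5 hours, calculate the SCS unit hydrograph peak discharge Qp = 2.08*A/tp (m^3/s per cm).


SCS formula: Qp = 2.08 * A / tp.
Qp = 2.08 * 421 / 1.5
   = 875.68 / 1.5
   = 583.79 m^3/s per cm.

583.79


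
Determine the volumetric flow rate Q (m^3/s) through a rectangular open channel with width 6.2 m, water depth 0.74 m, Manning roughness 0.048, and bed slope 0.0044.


For a rectangular channel, the cross-sectional area A = b * y = 6.2 * 0.74 = 4.59 m^2.
The wetted perimeter P = b + 2y = 6.2 + 2*0.74 = 7.68 m.
Hydraulic radius R = A/P = 4.59/7.68 = 0.5974 m.
Velocity V = (1/n)*R^(2/3)*S^(1/2) = (1/0.048)*0.5974^(2/3)*0.0044^(1/2) = 0.9802 m/s.
Discharge Q = A * V = 4.59 * 0.9802 = 4.497 m^3/s.

4.497


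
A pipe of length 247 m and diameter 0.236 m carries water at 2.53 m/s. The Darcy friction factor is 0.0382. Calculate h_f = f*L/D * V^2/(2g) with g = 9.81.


Darcy-Weisbach equation: h_f = f * (L/D) * V^2/(2g).
f * L/D = 0.0382 * 247/0.236 = 39.9805.
V^2/(2g) = 2.53^2 / (2*9.81) = 6.4009 / 19.62 = 0.3262 m.
h_f = 39.9805 * 0.3262 = 13.043 m.

13.043


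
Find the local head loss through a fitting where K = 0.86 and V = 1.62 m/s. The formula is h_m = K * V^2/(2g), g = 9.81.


Minor loss formula: h_m = K * V^2/(2g).
V^2 = 1.62^2 = 2.6244.
V^2/(2g) = 2.6244 / 19.62 = 0.1338 m.
h_m = 0.86 * 0.1338 = 0.115 m.

0.115


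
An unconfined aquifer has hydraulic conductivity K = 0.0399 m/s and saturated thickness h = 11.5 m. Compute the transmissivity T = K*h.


Transmissivity is defined as T = K * h.
T = 0.0399 * 11.5
  = 0.4588 m^2/s.

0.4588


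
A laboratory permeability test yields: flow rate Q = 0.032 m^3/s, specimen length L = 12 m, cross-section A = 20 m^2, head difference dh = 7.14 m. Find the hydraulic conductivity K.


From K = Q*L / (A*dh):
Numerator: Q*L = 0.032 * 12 = 0.384.
Denominator: A*dh = 20 * 7.14 = 142.8.
K = 0.384 / 142.8 = 0.002689 m/s.

0.002689


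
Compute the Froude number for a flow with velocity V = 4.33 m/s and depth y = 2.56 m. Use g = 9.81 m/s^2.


The Froude number is defined as Fr = V / sqrt(g*y).
g*y = 9.81 * 2.56 = 25.1136.
sqrt(g*y) = sqrt(25.1136) = 5.0113.
Fr = 4.33 / 5.0113 = 0.864.

0.864


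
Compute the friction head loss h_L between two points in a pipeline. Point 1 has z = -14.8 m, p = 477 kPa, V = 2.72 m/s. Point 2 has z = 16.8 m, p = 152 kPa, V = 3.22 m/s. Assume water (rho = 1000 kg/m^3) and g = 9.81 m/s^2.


Total head at each section: H = z + p/(rho*g) + V^2/(2g).
H1 = -14.8 + 477*1000/(1000*9.81) + 2.72^2/(2*9.81)
   = -14.8 + 48.624 + 0.3771
   = 34.201 m.
H2 = 16.8 + 152*1000/(1000*9.81) + 3.22^2/(2*9.81)
   = 16.8 + 15.494 + 0.5285
   = 32.823 m.
h_L = H1 - H2 = 34.201 - 32.823 = 1.378 m.

1.378


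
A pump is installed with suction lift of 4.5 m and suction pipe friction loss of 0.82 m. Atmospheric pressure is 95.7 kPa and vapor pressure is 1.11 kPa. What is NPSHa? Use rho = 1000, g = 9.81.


NPSHa = p_atm/(rho*g) - z_s - hf_s - p_vap/(rho*g).
p_atm/(rho*g) = 95.7*1000 / (1000*9.81) = 9.755 m.
p_vap/(rho*g) = 1.11*1000 / (1000*9.81) = 0.113 m.
NPSHa = 9.755 - 4.5 - 0.82 - 0.113
      = 4.32 m.

4.32


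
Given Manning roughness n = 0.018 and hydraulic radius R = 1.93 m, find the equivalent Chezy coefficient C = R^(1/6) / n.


The Chezy coefficient relates to Manning's n through C = R^(1/6) / n.
R^(1/6) = 1.93^(1/6) = 1.115817.
C = 1.115817 / 0.018 = 61.99 m^(1/2)/s.

61.99


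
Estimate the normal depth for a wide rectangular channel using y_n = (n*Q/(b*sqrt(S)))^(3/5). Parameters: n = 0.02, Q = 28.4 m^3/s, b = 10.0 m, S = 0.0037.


We use the wide-channel approximation y_n = (n*Q/(b*sqrt(S)))^(3/5).
sqrt(S) = sqrt(0.0037) = 0.060828.
Numerator: n*Q = 0.02 * 28.4 = 0.568.
Denominator: b*sqrt(S) = 10.0 * 0.060828 = 0.60828.
arg = 0.9338.
y_n = 0.9338^(3/5) = 0.9597 m.

0.9597


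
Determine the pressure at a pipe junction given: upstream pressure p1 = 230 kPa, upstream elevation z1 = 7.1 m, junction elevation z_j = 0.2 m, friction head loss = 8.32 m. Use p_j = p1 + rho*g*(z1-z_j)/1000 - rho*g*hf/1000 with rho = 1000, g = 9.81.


Junction pressure: p_j = p1 + rho*g*(z1 - z_j)/1000 - rho*g*hf/1000.
Elevation term = 1000*9.81*(7.1 - 0.2)/1000 = 67.689 kPa.
Friction term = 1000*9.81*8.32/1000 = 81.619 kPa.
p_j = 230 + 67.689 - 81.619 = 216.07 kPa.

216.07


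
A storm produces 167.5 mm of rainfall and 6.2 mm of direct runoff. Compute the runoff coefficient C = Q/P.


The runoff coefficient C = runoff depth / rainfall depth.
C = 6.2 / 167.5
  = 0.037.

0.037


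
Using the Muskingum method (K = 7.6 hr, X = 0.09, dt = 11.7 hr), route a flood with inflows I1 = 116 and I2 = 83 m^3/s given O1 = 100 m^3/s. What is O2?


Muskingum coefficients:
denom = 2*K*(1-X) + dt = 2*7.6*(1-0.09) + 11.7 = 25.532.
C0 = (dt - 2*K*X)/denom = (11.7 - 2*7.6*0.09)/25.532 = 0.4047.
C1 = (dt + 2*K*X)/denom = (11.7 + 2*7.6*0.09)/25.532 = 0.5118.
C2 = (2*K*(1-X) - dt)/denom = 0.0835.
O2 = C0*I2 + C1*I1 + C2*O1
   = 0.4047*83 + 0.5118*116 + 0.0835*100
   = 101.31 m^3/s.

101.31


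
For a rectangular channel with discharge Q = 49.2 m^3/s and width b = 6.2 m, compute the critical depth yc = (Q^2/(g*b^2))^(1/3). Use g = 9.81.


Using yc = (Q^2 / (g * b^2))^(1/3):
Q^2 = 49.2^2 = 2420.64.
g * b^2 = 9.81 * 6.2^2 = 9.81 * 38.44 = 377.1.
Q^2 / (g*b^2) = 2420.64 / 377.1 = 6.4191.
yc = 6.4191^(1/3) = 1.8585 m.

1.8585


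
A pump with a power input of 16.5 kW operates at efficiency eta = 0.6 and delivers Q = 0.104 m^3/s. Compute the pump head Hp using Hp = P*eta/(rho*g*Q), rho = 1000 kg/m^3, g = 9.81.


Pump head formula: Hp = P * eta / (rho * g * Q).
Numerator: P * eta = 16.5 * 1000 * 0.6 = 9900.0 W.
Denominator: rho * g * Q = 1000 * 9.81 * 0.104 = 1020.24.
Hp = 9900.0 / 1020.24 = 9.7 m.

9.7


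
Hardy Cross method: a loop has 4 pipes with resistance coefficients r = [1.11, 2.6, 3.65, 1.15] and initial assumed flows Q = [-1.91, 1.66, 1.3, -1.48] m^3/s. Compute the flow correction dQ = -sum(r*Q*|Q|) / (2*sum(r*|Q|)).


Numerator terms (r*Q*|Q|): 1.11*-1.91*|-1.91| = -4.0494; 2.6*1.66*|1.66| = 7.1646; 3.65*1.3*|1.3| = 6.1685; 1.15*-1.48*|-1.48| = -2.519.
Sum of numerator = 6.7647.
Denominator terms (r*|Q|): 1.11*|-1.91| = 2.1201; 2.6*|1.66| = 4.316; 3.65*|1.3| = 4.745; 1.15*|-1.48| = 1.702.
2 * sum of denominator = 2 * 12.8831 = 25.7662.
dQ = -6.7647 / 25.7662 = -0.2625 m^3/s.

-0.2625


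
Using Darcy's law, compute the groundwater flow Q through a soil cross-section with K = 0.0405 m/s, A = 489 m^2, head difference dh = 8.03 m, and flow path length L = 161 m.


Darcy's law: Q = K * A * i, where i = dh/L.
Hydraulic gradient i = 8.03 / 161 = 0.049876.
Q = 0.0405 * 489 * 0.049876
  = 0.9878 m^3/s.

0.9878


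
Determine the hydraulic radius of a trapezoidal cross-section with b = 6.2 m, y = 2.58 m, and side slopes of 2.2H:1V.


For a trapezoidal section with side slope z:
A = (b + z*y)*y = (6.2 + 2.2*2.58)*2.58 = 30.64 m^2.
P = b + 2*y*sqrt(1 + z^2) = 6.2 + 2*2.58*sqrt(1 + 2.2^2) = 18.67 m.
R = A/P = 30.64 / 18.67 = 1.6412 m.

1.6412


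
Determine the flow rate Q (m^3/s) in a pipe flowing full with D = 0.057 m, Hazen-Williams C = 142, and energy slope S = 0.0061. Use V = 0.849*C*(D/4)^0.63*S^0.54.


For a full circular pipe, R = D/4 = 0.057/4 = 0.0143 m.
V = 0.849 * 142 * 0.0143^0.63 * 0.0061^0.54
  = 0.849 * 142 * 0.068692 * 0.063691
  = 0.5274 m/s.
Pipe area A = pi*D^2/4 = pi*0.057^2/4 = 0.0026 m^2.
Q = A * V = 0.0026 * 0.5274 = 0.0013 m^3/s.

0.0013


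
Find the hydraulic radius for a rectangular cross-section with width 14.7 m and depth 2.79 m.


For a rectangular section:
Flow area A = b * y = 14.7 * 2.79 = 41.01 m^2.
Wetted perimeter P = b + 2y = 14.7 + 2*2.79 = 20.28 m.
Hydraulic radius R = A/P = 41.01 / 20.28 = 2.0223 m.

2.0223


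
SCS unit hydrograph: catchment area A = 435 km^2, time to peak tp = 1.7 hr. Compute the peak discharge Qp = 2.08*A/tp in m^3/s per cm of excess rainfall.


SCS formula: Qp = 2.08 * A / tp.
Qp = 2.08 * 435 / 1.7
   = 904.8 / 1.7
   = 532.24 m^3/s per cm.

532.24


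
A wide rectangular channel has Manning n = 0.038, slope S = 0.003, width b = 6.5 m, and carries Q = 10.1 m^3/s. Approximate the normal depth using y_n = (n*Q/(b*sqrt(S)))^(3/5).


We use the wide-channel approximation y_n = (n*Q/(b*sqrt(S)))^(3/5).
sqrt(S) = sqrt(0.003) = 0.054772.
Numerator: n*Q = 0.038 * 10.1 = 0.3838.
Denominator: b*sqrt(S) = 6.5 * 0.054772 = 0.356018.
arg = 1.078.
y_n = 1.078^(3/5) = 1.0461 m.

1.0461


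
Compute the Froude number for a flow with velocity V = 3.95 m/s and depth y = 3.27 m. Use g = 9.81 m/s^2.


The Froude number is defined as Fr = V / sqrt(g*y).
g*y = 9.81 * 3.27 = 32.0787.
sqrt(g*y) = sqrt(32.0787) = 5.6638.
Fr = 3.95 / 5.6638 = 0.6974.

0.6974


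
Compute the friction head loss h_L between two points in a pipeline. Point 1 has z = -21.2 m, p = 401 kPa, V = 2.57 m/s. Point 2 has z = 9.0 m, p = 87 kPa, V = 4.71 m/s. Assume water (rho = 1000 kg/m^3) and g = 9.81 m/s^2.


Total head at each section: H = z + p/(rho*g) + V^2/(2g).
H1 = -21.2 + 401*1000/(1000*9.81) + 2.57^2/(2*9.81)
   = -21.2 + 40.877 + 0.3366
   = 20.013 m.
H2 = 9.0 + 87*1000/(1000*9.81) + 4.71^2/(2*9.81)
   = 9.0 + 8.869 + 1.1307
   = 18.999 m.
h_L = H1 - H2 = 20.013 - 18.999 = 1.014 m.

1.014


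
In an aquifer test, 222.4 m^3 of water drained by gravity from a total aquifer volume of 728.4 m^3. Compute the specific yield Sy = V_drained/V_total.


Specific yield Sy = Volume drained / Total volume.
Sy = 222.4 / 728.4
   = 0.3053.

0.3053


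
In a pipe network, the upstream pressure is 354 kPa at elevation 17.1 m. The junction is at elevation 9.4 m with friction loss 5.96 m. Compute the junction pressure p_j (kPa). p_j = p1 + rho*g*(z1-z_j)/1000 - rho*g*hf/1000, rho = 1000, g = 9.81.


Junction pressure: p_j = p1 + rho*g*(z1 - z_j)/1000 - rho*g*hf/1000.
Elevation term = 1000*9.81*(17.1 - 9.4)/1000 = 75.537 kPa.
Friction term = 1000*9.81*5.96/1000 = 58.468 kPa.
p_j = 354 + 75.537 - 58.468 = 371.07 kPa.

371.07


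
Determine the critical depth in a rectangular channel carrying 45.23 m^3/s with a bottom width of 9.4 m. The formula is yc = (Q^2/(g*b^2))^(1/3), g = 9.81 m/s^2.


Using yc = (Q^2 / (g * b^2))^(1/3):
Q^2 = 45.23^2 = 2045.75.
g * b^2 = 9.81 * 9.4^2 = 9.81 * 88.36 = 866.81.
Q^2 / (g*b^2) = 2045.75 / 866.81 = 2.3601.
yc = 2.3601^(1/3) = 1.3314 m.

1.3314


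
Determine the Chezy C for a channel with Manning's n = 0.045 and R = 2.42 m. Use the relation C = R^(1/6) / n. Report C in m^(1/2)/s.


The Chezy coefficient relates to Manning's n through C = R^(1/6) / n.
R^(1/6) = 2.42^(1/6) = 1.158695.
C = 1.158695 / 0.045 = 25.75 m^(1/2)/s.

25.75


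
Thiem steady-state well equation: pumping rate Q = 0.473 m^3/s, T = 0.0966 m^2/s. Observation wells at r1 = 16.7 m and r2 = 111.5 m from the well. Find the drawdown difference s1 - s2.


Thiem equation: s1 - s2 = Q/(2*pi*T) * ln(r2/r1).
ln(r2/r1) = ln(111.5/16.7) = 1.8986.
Q/(2*pi*T) = 0.473 / (2*pi*0.0966) = 0.473 / 0.607 = 0.7793.
s1 - s2 = 0.7793 * 1.8986 = 1.4796 m.

1.4796


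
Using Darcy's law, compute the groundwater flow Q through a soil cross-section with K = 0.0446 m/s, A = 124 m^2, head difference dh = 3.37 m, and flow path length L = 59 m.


Darcy's law: Q = K * A * i, where i = dh/L.
Hydraulic gradient i = 3.37 / 59 = 0.057119.
Q = 0.0446 * 124 * 0.057119
  = 0.3159 m^3/s.

0.3159


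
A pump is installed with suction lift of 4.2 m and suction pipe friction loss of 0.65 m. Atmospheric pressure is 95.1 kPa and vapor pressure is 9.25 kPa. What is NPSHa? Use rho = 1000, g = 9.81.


NPSHa = p_atm/(rho*g) - z_s - hf_s - p_vap/(rho*g).
p_atm/(rho*g) = 95.1*1000 / (1000*9.81) = 9.694 m.
p_vap/(rho*g) = 9.25*1000 / (1000*9.81) = 0.943 m.
NPSHa = 9.694 - 4.2 - 0.65 - 0.943
      = 3.9 m.

3.9


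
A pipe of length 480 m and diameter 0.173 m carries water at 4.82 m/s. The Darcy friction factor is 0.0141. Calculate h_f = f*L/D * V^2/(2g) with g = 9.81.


Darcy-Weisbach equation: h_f = f * (L/D) * V^2/(2g).
f * L/D = 0.0141 * 480/0.173 = 39.1214.
V^2/(2g) = 4.82^2 / (2*9.81) = 23.2324 / 19.62 = 1.1841 m.
h_f = 39.1214 * 1.1841 = 46.324 m.

46.324


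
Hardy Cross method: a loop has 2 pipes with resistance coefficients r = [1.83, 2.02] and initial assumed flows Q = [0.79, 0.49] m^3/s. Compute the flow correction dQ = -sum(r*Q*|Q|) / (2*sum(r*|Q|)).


Numerator terms (r*Q*|Q|): 1.83*0.79*|0.79| = 1.1421; 2.02*0.49*|0.49| = 0.485.
Sum of numerator = 1.6271.
Denominator terms (r*|Q|): 1.83*|0.79| = 1.4457; 2.02*|0.49| = 0.9898.
2 * sum of denominator = 2 * 2.4355 = 4.871.
dQ = -1.6271 / 4.871 = -0.334 m^3/s.

-0.334


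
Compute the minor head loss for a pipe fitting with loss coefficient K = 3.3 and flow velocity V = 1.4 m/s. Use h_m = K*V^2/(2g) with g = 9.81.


Minor loss formula: h_m = K * V^2/(2g).
V^2 = 1.4^2 = 1.96.
V^2/(2g) = 1.96 / 19.62 = 0.0999 m.
h_m = 3.3 * 0.0999 = 0.3297 m.

0.3297
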